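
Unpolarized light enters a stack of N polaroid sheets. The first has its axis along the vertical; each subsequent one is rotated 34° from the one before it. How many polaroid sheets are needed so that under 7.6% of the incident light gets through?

First polarizer halves the unpolarized light: factor 1/2.
Each further stage multiplies by cos²(34°) = 0.6873.
After N polarizers: T = 0.5·0.6873^(N−1). Require T < 0.076 ⇒ N−1 > ln(0.076/0.5)/ln(0.6873) = 5.02, so N−1 ≥ 6 and N = 7.
Check: N=7 gives T = 0.05271 < 0.076; N=6 gives T = 0.07669.

N = 7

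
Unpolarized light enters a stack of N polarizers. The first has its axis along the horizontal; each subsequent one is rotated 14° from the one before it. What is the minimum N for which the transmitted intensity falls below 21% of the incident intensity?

N = 16

First polarizer halves the unpolarized light: factor 1/2.
Each further stage multiplies by cos²(14°) = 0.9415.
After N polarizers: T = 0.5·0.9415^(N−1). Require T < 0.21 ⇒ N−1 > ln(0.21/0.5)/ln(0.9415) = 14.38, so N−1 ≥ 15 and N = 16.
Check: N=16 gives T = 0.2023 < 0.21; N=15 gives T = 0.2149.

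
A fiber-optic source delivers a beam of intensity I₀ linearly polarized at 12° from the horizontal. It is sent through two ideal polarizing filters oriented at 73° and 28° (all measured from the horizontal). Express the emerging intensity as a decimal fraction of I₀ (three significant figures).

By Malus's law, I₁ = I₀ cos²(73° − 12°) = I₀ cos²(61°) = 0.235 I₀.
I₂ = I₁ cos²(28° − 73°) = 0.235 I₀ · cos²(45°) = 0.1175 I₀.
Transmitted fraction = 0.1175.

≈ 0.118 I₀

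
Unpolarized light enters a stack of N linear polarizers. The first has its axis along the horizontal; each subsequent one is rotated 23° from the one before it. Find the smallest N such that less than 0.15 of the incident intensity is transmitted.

N = 9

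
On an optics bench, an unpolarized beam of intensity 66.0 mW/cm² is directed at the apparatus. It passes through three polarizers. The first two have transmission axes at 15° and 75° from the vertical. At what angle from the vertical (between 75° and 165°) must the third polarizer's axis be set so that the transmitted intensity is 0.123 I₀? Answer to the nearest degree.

θ ≈ 82°

Unpolarized light through the first polarizer → I₁ = ½ I₀, now polarized at 15°.
I₂ = I₁ cos²(75° − 15°) = 0.5 I₀ · cos²(60°) = 0.125 I₀.
Need I₃/I₀ = 0.123, so cos²(θ − 75°) = 0.123 / 0.125 = 0.984.
θ − 75° = arccos(√0.984) = 7.3°, giving θ ≈ 75 + 7.3 = 82.3°.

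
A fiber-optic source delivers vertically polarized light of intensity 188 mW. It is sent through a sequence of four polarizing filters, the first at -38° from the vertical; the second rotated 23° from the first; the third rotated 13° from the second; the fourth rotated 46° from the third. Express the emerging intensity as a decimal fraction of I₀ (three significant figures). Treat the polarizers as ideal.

By Malus's law, I₁ = 188 mW · cos²(38°) = 116.7 mW.
I₂ = I₁ · cos²(23°) = 116.7 · 0.8473 = 98.92 mW.
I₃ = I₂ · cos²(13°) = 98.92 · 0.9494 = 93.91 mW.
I₄ = I₃ · cos²(46°) = 93.91 · 0.4826 = 45.32 mW.
Transmitted fraction = 0.241.

I/I₀ ≈ 0.241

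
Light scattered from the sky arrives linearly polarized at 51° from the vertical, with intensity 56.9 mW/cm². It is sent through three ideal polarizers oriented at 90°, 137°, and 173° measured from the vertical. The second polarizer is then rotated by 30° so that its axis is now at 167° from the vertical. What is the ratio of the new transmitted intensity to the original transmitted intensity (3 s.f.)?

Before rotation:
By Malus's law, I₁ = I₀ cos²(90° − 51°) = I₀ cos²(39°) = 0.604 I₀.
I₂ = I₁ cos²(137° − 90°) = 0.604 I₀ · cos²(47°) = 0.2809 I₀.
I₃ = I₂ cos²(173° − 137°) = 0.2809 I₀ · cos²(36°) = 0.1839 I₀.
After rotation:
I₁ = I₀ cos²(90° − 51°) = I₀ cos²(39°) = 0.604 I₀.
I₂ = I₁ cos²(167° − 90°) = 0.604 I₀ · cos²(77°) = 0.03056 I₀.
I₃ = I₂ cos²(173° − 167°) = 0.03056 I₀ · cos²(6°) = 0.03023 I₀.
Ratio = 0.03023 / 0.1839 = 0.1644.

I_new/I_old ≈ 0.164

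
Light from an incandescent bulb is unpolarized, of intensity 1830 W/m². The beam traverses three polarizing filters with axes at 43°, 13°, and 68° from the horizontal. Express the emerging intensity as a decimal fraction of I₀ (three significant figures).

Unpolarized light through the first polarizer → I₁ = 1830 W/m²/2 = 915 W/m², polarized at 43°.
I₂ = I₁ · cos²(30°) = 915 · 0.75 = 686.3 W/m².
I₃ = I₂ · cos²(55°) = 686.3 · 0.329 = 225.8 W/m².
Transmitted fraction = 0.1234.

I/I₀ ≈ 0.123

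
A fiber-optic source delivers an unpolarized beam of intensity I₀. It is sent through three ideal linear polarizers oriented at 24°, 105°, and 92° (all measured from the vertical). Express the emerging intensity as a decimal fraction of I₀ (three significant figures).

Unpolarized light through the first polarizer → I₁ = ½ I₀, now polarized at 24°.
I₂ = I₁ cos²(105° − 24°) = 0.5 I₀ · cos²(81°) = 0.01224 I₀.
I₃ = I₂ cos²(92° − 105°) = 0.01224 I₀ · cos²(13°) = 0.01162 I₀.
Transmitted fraction = 0.01162.

≈ 0.0116 I₀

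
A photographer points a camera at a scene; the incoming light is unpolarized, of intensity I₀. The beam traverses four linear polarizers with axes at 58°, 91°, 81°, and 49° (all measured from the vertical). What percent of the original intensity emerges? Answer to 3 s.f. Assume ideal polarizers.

Unpolarized light through the first polarizer → I₁ = ½ I₀, now polarized at 58°.
I₂ = I₁ cos²(91° − 58°) = 0.5 I₀ · cos²(33°) = 0.3517 I₀.
I₃ = I₂ cos²(81° − 91°) = 0.3517 I₀ · cos²(10°) = 0.3411 I₀.
I₄ = I₃ cos²(49° − 81°) = 0.3411 I₀ · cos²(32°) = 0.2453 I₀.
That is 24.53% of the incident intensity.

≈ 24.5%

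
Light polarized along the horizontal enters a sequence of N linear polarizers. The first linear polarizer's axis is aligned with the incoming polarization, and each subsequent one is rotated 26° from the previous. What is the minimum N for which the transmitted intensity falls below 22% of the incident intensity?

First polarizer is aligned with the polarization: full transmission.
Each further stage multiplies by cos²(26°) = 0.8078.
After N polarizers: T = 0.8078^(N−1). Require T < 0.22 ⇒ N−1 > ln(0.22)/ln(0.8078) = 7.10, so N−1 ≥ 8 and N = 9.
Check: N=9 gives T = 0.1814 < 0.22; N=8 gives T = 0.2245.

N = 9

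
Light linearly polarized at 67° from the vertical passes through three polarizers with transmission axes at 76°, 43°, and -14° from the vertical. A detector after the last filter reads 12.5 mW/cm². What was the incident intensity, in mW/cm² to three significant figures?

I₀ ≈ 61.4 mW/cm²

By Malus's law, I₁ = I₀ cos²(76° − 67°) = I₀ cos²(9°) = 0.9755 I₀.
I₂ = I₁ cos²(43° − 76°) = 0.9755 I₀ · cos²(33°) = 0.6862 I₀.
I₃ = I₂ cos²(-14° − 43°) = 0.6862 I₀ · cos²(57°) = 0.2035 I₀.
So 12.5 mW/cm² = 0.2035 I₀, giving I₀ = 12.5/0.2035 = 61.41 mW/cm².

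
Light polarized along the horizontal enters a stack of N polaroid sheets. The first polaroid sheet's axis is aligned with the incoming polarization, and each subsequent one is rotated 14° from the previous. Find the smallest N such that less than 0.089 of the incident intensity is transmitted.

First polarizer is aligned with the polarization: full transmission.
Each further stage multiplies by cos²(14°) = 0.9415.
After N polarizers: T = 0.9415^(N−1). Require T < 0.089 ⇒ N−1 > ln(0.089)/ln(0.9415) = 40.11, so N−1 ≥ 41 and N = 42.
Check: N=42 gives T = 0.08436 < 0.089; N=41 gives T = 0.0896.

N = 42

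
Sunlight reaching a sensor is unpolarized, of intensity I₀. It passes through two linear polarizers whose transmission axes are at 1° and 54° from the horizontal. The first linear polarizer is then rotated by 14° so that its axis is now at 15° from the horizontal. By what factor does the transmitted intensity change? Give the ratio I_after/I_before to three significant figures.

I_new/I_old ≈ 1.67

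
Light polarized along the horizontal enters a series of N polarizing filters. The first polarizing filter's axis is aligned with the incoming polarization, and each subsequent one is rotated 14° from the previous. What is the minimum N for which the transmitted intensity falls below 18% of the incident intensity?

N = 30

First polarizer is aligned with the polarization: full transmission.
Each further stage multiplies by cos²(14°) = 0.9415.
After N polarizers: T = 0.9415^(N−1). Require T < 0.18 ⇒ N−1 > ln(0.18)/ln(0.9415) = 28.43, so N−1 ≥ 29 and N = 30.
Check: N=30 gives T = 0.174 < 0.18; N=29 gives T = 0.1848.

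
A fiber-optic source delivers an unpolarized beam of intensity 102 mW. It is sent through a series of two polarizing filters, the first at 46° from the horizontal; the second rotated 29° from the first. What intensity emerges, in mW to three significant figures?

I ≈ 39.0 mW

Unpolarized light through the first polarizer → I₁ = 102 mW/2 = 51 mW, polarized at 46°.
I₂ = I₁ · cos²(29°) = 51 · 0.765 = 39.01 mW.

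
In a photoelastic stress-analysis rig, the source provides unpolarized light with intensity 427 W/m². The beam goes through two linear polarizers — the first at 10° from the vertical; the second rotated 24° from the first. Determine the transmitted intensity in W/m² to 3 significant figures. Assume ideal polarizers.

Unpolarized light through the first polarizer → I₁ = 427 W/m²/2 = 213.5 W/m², polarized at 10°.
I₂ = I₁ · cos²(24°) = 213.5 · 0.8346 = 178.2 W/m².

I ≈ 178 W/m²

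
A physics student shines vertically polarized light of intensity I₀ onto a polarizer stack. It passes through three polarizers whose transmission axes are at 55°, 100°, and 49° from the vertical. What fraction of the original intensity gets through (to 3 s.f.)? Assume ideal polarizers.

By Malus's law, I₁ = I₀ cos²(55° − 0°) = I₀ cos²(55°) = 0.329 I₀.
I₂ = I₁ cos²(100° − 55°) = 0.329 I₀ · cos²(45°) = 0.1645 I₀.
I₃ = I₂ cos²(49° − 100°) = 0.1645 I₀ · cos²(51°) = 0.06515 I₀.
Transmitted fraction = 0.06515.

≈ 0.0651 I₀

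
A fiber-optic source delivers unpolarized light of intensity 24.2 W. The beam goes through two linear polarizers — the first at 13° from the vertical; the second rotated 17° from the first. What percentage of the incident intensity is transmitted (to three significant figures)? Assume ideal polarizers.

≈ 45.7%

Unpolarized light through the first polarizer → I₁ = 24.2 W/2 = 12.1 W, polarized at 13°.
I₂ = I₁ · cos²(17°) = 12.1 · 0.9145 = 11.07 W.
That is 45.73% of the incident intensity.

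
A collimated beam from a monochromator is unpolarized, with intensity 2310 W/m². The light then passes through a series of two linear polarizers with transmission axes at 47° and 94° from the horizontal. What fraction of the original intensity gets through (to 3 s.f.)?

I/I₀ ≈ 0.233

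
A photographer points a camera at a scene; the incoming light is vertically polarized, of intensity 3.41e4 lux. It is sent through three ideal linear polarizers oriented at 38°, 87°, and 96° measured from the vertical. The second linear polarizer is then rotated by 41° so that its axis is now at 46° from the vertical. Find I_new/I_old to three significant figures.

Before rotation:
I₁ = I₀ cos²(38° − 0°) = I₀ cos²(38°) = 0.621 I₀.
I₂ = I₁ cos²(87° − 38°) = 0.621 I₀ · cos²(49°) = 0.2673 I₀.
I₃ = I₂ cos²(96° − 87°) = 0.2673 I₀ · cos²(9°) = 0.2607 I₀.
After rotation:
I₁ = I₀ cos²(38° − 0°) = I₀ cos²(38°) = 0.621 I₀.
I₂ = I₁ cos²(46° − 38°) = 0.621 I₀ · cos²(8°) = 0.6089 I₀.
I₃ = I₂ cos²(96° − 46°) = 0.6089 I₀ · cos²(50°) = 0.2516 I₀.
Ratio = 0.2516 / 0.2607 = 0.965.

I_new/I_old ≈ 0.965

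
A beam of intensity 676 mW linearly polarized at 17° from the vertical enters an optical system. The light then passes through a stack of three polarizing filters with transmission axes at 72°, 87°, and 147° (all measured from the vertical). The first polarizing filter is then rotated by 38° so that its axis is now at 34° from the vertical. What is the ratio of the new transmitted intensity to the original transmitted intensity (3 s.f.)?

I_new/I_old ≈ 1.08

Before rotation:
By Malus's law, I₁ = I₀ cos²(72° − 17°) = I₀ cos²(55°) = 0.329 I₀.
I₂ = I₁ cos²(87° − 72°) = 0.329 I₀ · cos²(15°) = 0.307 I₀.
I₃ = I₂ cos²(147° − 87°) = 0.307 I₀ · cos²(60°) = 0.07674 I₀.
After rotation:
I₁ = I₀ cos²(34° − 17°) = I₀ cos²(17°) = 0.9145 I₀.
I₂ = I₁ cos²(87° − 34°) = 0.9145 I₀ · cos²(53°) = 0.3312 I₀.
I₃ = I₂ cos²(147° − 87°) = 0.3312 I₀ · cos²(60°) = 0.08281 I₀.
Ratio = 0.08281 / 0.07674 = 1.079.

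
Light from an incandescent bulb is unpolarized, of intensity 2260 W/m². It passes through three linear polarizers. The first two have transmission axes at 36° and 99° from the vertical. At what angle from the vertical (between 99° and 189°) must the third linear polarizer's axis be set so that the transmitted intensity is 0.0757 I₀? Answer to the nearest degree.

Unpolarized light through the first polarizer → I₁ = ½ I₀, now polarized at 36°.
I₂ = I₁ cos²(99° − 36°) = 0.5 I₀ · cos²(63°) = 0.1031 I₀.
Need I₃/I₀ = 0.0757, so cos²(θ − 99°) = 0.0757 / 0.1031 = 0.7346.
θ − 99° = arccos(√0.7346) = 31.0°, giving θ ≈ 99 + 31.0 = 130.0°.

θ ≈ 130°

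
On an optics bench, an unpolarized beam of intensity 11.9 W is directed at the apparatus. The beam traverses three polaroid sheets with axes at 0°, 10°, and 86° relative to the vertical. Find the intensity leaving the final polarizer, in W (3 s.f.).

I ≈ 0.338 W

Unpolarized light through the first polarizer → I₁ = 11.9 W/2 = 5.95 W, polarized at 0°.
I₂ = I₁ · cos²(10°) = 5.95 · 0.9698 = 5.771 W.
I₃ = I₂ · cos²(76°) = 5.771 · 0.05853 = 0.3377 W.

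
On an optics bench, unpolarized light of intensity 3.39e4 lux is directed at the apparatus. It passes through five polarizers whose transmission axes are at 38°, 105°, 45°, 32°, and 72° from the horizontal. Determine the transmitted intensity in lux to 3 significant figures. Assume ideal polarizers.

I ≈ 360 lux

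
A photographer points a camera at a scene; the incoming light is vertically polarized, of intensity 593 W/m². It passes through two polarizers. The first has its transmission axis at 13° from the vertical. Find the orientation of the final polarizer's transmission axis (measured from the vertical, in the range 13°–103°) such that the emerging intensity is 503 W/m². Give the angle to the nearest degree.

θ ≈ 32°

I₁ = I₀ cos²(13° − 0°) = I₀ cos²(13°) = 0.9494 I₀.
Target fraction: 503 / 593 W/m² = 0.8482 of I₀.
Need I₂/I₀ = 0.8482, so cos²(θ − 13°) = 0.8482 / 0.9494 = 0.8934.
θ − 13° = arccos(√0.8934) = 19.1°, giving θ ≈ 13 + 19.1 = 32.1°.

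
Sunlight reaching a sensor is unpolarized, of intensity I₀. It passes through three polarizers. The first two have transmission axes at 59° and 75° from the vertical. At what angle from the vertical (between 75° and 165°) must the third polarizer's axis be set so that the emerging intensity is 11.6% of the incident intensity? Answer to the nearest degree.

Unpolarized light through the first polarizer → I₁ = ½ I₀, now polarized at 59°.
I₂ = I₁ cos²(75° − 59°) = 0.5 I₀ · cos²(16°) = 0.462 I₀.
Need I₃/I₀ = 0.116, so cos²(θ − 75°) = 0.116 / 0.462 = 0.2511.
θ − 75° = arccos(√0.2511) = 59.9°, giving θ ≈ 75 + 59.9 = 134.9°.

θ ≈ 135°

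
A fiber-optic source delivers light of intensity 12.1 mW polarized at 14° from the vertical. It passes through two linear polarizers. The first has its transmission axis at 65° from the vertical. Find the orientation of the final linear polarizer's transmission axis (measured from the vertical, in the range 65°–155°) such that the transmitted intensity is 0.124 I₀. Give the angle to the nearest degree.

θ ≈ 121°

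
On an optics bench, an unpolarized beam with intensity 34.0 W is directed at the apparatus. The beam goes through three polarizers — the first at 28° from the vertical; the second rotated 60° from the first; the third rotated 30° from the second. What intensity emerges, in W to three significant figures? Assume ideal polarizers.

I ≈ 3.19 W

Unpolarized light through the first polarizer → I₁ = 34.0 W/2 = 17 W, polarized at 28°.
I₂ = I₁ · cos²(60°) = 17 · 0.25 = 4.25 W.
I₃ = I₂ · cos²(30°) = 4.25 · 0.75 = 3.188 W.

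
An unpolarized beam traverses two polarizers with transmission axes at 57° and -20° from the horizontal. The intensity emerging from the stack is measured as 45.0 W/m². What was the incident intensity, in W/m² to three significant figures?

I₀ ≈ 1780 W/m²

Unpolarized light through the first polarizer → I₁ = ½ I₀, now polarized at 57°.
I₂ = I₁ cos²(-20° − 57°) = 0.5 I₀ · cos²(77°) = 0.0253 I₀.
So 45.0 W/m² = 0.0253 I₀, giving I₀ = 45.0/0.0253 = 1779 W/m².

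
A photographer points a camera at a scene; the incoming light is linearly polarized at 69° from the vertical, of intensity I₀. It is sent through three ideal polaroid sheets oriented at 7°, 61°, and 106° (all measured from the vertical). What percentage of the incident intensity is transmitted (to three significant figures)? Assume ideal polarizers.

I₁ = I₀ cos²(7° − 69°) = I₀ cos²(62°) = 0.2204 I₀.
I₂ = I₁ cos²(61° − 7°) = 0.2204 I₀ · cos²(54°) = 0.07615 I₀.
I₃ = I₂ cos²(106° − 61°) = 0.07615 I₀ · cos²(45°) = 0.03807 I₀.
That is 3.807% of the incident intensity.

≈ 3.81%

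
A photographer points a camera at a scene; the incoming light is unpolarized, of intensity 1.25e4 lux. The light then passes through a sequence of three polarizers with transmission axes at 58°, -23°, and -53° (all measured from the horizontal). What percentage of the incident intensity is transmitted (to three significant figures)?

≈ 0.918%

Unpolarized light through the first polarizer → I₁ = 1.25e4 lux/2 = 6250 lux, polarized at 58°.
I₂ = I₁ · cos²(81°) = 6250 · 0.02447 = 152.9 lux.
I₃ = I₂ · cos²(30°) = 152.9 · 0.75 = 114.7 lux.
That is 0.9177% of the incident intensity.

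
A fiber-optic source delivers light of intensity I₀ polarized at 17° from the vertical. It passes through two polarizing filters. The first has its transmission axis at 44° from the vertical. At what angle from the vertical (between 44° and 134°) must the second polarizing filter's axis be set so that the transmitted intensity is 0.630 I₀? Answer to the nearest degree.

I₁ = I₀ cos²(44° − 17°) = I₀ cos²(27°) = 0.7939 I₀.
Need I₂/I₀ = 0.63, so cos²(θ − 44°) = 0.63 / 0.7939 = 0.7936.
θ − 44° = arccos(√0.7936) = 27.0°, giving θ ≈ 44 + 27.0 = 71.0°.

θ ≈ 71°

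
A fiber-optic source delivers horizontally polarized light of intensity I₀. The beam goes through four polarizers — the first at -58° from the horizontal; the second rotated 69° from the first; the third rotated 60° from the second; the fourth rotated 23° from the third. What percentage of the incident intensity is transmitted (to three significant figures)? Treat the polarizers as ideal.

I₁ = I₀ cos²(-58° − 0°) = I₀ cos²(58°) = 0.2808 I₀.
I₂ = I₁ cos²(69°) = 0.2808 · 0.1284 I₀ = 0.03606 I₀.
I₃ = I₂ cos²(60°) = 0.03606 · 0.25 I₀ = 0.009016 I₀.
I₄ = I₃ cos²(23°) = 0.009016 · 0.8473 I₀ = 0.00764 I₀.
That is 0.764% of the incident intensity.

≈ 0.764%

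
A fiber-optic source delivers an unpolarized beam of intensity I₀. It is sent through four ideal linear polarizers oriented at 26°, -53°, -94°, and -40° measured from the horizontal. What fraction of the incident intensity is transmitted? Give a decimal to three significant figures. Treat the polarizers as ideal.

≈ 0.00358 I₀

Unpolarized light through the first polarizer → I₁ = ½ I₀, now polarized at 26°.
I₂ = I₁ cos²(-53° − 26°) = 0.5 I₀ · cos²(79°) = 0.0182 I₀.
I₃ = I₂ cos²(-94° + 53°) = 0.0182 I₀ · cos²(41°) = 0.01037 I₀.
I₄ = I₃ cos²(-40° + 94°) = 0.01037 I₀ · cos²(54°) = 0.003582 I₀.
Transmitted fraction = 0.003582.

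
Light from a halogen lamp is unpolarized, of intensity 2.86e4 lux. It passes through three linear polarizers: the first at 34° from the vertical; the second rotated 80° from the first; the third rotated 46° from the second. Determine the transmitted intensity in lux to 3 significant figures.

I ≈ 208 lux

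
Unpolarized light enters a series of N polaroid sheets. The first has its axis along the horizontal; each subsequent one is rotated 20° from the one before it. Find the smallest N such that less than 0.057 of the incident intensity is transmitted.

N = 19

First polarizer halves the unpolarized light: factor 1/2.
Each further stage multiplies by cos²(20°) = 0.883.
After N polarizers: T = 0.5·0.883^(N−1). Require T < 0.057 ⇒ N−1 > ln(0.057/0.5)/ln(0.883) = 17.46, so N−1 ≥ 18 and N = 19.
Check: N=19 gives T = 0.05327 < 0.057; N=18 gives T = 0.06032.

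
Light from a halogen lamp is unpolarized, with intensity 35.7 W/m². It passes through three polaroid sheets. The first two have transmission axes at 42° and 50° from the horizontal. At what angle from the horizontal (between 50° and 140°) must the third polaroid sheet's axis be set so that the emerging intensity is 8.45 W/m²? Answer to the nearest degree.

Unpolarized light through the first polarizer → I₁ = ½ I₀, now polarized at 42°.
I₂ = I₁ cos²(50° − 42°) = 0.5 I₀ · cos²(8°) = 0.4903 I₀.
Target fraction: 8.45 / 35.7 W/m² = 0.2367 of I₀.
Need I₃/I₀ = 0.2367, so cos²(θ − 50°) = 0.2367 / 0.4903 = 0.4827.
θ − 50° = arccos(√0.4827) = 46.0°, giving θ ≈ 50 + 46.0 = 96.0°.

θ ≈ 96°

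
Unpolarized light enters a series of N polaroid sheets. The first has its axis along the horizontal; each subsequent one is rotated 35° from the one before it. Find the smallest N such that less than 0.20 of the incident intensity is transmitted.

First polarizer halves the unpolarized light: factor 1/2.
Each further stage multiplies by cos²(35°) = 0.671.
After N polarizers: T = 0.5·0.671^(N−1). Require T < 0.20 ⇒ N−1 > ln(0.20/0.5)/ln(0.671) = 2.30, so N−1 ≥ 3 and N = 4.
Check: N=4 gives T = 0.1511 < 0.20; N=3 gives T = 0.2251.

N = 4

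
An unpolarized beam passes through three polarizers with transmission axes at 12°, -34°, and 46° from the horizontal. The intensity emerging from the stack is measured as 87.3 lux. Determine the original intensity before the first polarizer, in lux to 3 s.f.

I₀ ≈ 1.20e4 lux

Unpolarized light through the first polarizer → I₁ = ½ I₀, now polarized at 12°.
I₂ = I₁ cos²(-34° − 12°) = 0.5 I₀ · cos²(46°) = 0.2413 I₀.
I₃ = I₂ cos²(46° + 34°) = 0.2413 I₀ · cos²(80°) = 0.007275 I₀.
So 87.3 lux = 0.007275 I₀, giving I₀ = 87.3/0.007275 = 1.2e+04 lux.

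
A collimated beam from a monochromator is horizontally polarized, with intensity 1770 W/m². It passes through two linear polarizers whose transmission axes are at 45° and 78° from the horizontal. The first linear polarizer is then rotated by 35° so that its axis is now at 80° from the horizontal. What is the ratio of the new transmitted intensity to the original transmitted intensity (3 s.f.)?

Before rotation:
I₁ = I₀ cos²(45° − 0°) = I₀ cos²(45°) = 0.5 I₀.
I₂ = I₁ cos²(78° − 45°) = 0.5 I₀ · cos²(33°) = 0.3517 I₀.
After rotation:
I₁ = I₀ cos²(80° − 0°) = I₀ cos²(80°) = 0.03015 I₀.
I₂ = I₁ cos²(78° − 80°) = 0.03015 I₀ · cos²(2°) = 0.03012 I₀.
Ratio = 0.03012 / 0.3517 = 0.08564.

I_new/I_old ≈ 0.0856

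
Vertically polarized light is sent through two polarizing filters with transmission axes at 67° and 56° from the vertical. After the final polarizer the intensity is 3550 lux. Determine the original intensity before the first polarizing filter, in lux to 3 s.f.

I₀ ≈ 2.41e4 lux

By Malus's law, I₁ = I₀ cos²(67° − 0°) = I₀ cos²(67°) = 0.1527 I₀.
I₂ = I₁ cos²(56° − 67°) = 0.1527 I₀ · cos²(11°) = 0.1471 I₀.
So 3550 lux = 0.1471 I₀, giving I₀ = 3550/0.1471 = 2.413e+04 lux.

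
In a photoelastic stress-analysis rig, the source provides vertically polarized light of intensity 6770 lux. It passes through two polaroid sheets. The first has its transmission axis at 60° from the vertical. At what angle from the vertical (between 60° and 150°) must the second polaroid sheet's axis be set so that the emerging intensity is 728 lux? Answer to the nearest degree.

θ ≈ 109°

I₁ = I₀ cos²(60° − 0°) = I₀ cos²(60°) = 0.25 I₀.
Target fraction: 728 / 6770 lux = 0.1075 of I₀.
Need I₂/I₀ = 0.1075, so cos²(θ − 60°) = 0.1075 / 0.25 = 0.4301.
θ − 60° = arccos(√0.4301) = 49.0°, giving θ ≈ 60 + 49.0 = 109.0°.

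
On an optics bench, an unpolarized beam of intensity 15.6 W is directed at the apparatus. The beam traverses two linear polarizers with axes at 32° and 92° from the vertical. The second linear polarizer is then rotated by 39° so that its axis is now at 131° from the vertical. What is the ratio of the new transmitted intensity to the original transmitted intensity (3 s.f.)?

I_new/I_old ≈ 0.0979

Before rotation:
Unpolarized light through the first polarizer → I₁ = ½ I₀, now polarized at 32°.
I₂ = I₁ cos²(92° − 32°) = 0.5 I₀ · cos²(60°) = 0.125 I₀.
After rotation:
Unpolarized light through the first polarizer → I₁ = ½ I₀, now polarized at 32°.
Angle between axes 1 and 2: 81°. I₂ = 0.5 I₀ · cos²(81°) = 0.01224 I₀.
Ratio = 0.01224 / 0.125 = 0.09789.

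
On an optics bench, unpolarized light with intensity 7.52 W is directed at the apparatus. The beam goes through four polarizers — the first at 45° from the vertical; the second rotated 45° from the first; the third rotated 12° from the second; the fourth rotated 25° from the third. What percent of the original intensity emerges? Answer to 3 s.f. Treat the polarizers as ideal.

≈ 19.6%

Unpolarized light through the first polarizer → I₁ = 7.52 W/2 = 3.76 W, polarized at 45°.
I₂ = I₁ · cos²(45°) = 3.76 · 0.5 = 1.88 W.
I₃ = I₂ · cos²(12°) = 1.88 · 0.9568 = 1.799 W.
I₄ = I₃ · cos²(25°) = 1.799 · 0.8214 = 1.477 W.
That is 19.65% of the incident intensity.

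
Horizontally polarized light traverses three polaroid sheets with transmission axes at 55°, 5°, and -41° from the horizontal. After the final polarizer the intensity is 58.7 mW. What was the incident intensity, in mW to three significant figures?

I₀ ≈ 895 mW

I₁ = I₀ cos²(55° − 0°) = I₀ cos²(55°) = 0.329 I₀.
I₂ = I₁ cos²(5° − 55°) = 0.329 I₀ · cos²(50°) = 0.1359 I₀.
I₃ = I₂ cos²(-41° − 5°) = 0.1359 I₀ · cos²(46°) = 0.06559 I₀.
So 58.7 mW = 0.06559 I₀, giving I₀ = 58.7/0.06559 = 894.9 mW.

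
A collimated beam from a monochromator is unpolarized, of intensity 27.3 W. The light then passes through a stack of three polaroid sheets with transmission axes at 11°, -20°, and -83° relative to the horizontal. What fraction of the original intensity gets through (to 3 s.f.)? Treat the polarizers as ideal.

I/I₀ ≈ 0.0757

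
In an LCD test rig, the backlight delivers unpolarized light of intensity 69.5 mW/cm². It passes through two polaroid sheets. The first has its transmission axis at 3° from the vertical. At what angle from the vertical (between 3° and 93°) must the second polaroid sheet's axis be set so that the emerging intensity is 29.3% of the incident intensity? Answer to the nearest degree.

Unpolarized light through the first polarizer → I₁ = ½ I₀, now polarized at 3°.
Need I₂/I₀ = 0.293, so cos²(θ − 3°) = 0.293 / 0.5 = 0.586.
θ − 3° = arccos(√0.586) = 40.0°, giving θ ≈ 3 + 40.0 = 43.0°.

θ ≈ 43°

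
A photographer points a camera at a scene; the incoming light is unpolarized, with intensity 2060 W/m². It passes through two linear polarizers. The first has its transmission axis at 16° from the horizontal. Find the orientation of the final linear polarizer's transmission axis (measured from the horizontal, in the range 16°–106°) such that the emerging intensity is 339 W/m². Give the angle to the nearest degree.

Unpolarized light through the first polarizer → I₁ = ½ I₀, now polarized at 16°.
Target fraction: 339 / 2060 W/m² = 0.1646 of I₀.
Need I₂/I₀ = 0.1646, so cos²(θ − 16°) = 0.1646 / 0.5 = 0.3291.
θ − 16° = arccos(√0.3291) = 55.0°, giving θ ≈ 16 + 55.0 = 71.0°.

θ ≈ 71°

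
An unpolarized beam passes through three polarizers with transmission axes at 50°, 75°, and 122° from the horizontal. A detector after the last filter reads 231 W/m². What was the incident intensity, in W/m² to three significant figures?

Unpolarized light through the first polarizer → I₁ = ½ I₀, now polarized at 50°.
I₂ = I₁ cos²(75° − 50°) = 0.5 I₀ · cos²(25°) = 0.4107 I₀.
I₃ = I₂ cos²(122° − 75°) = 0.4107 I₀ · cos²(47°) = 0.191 I₀.
So 231 W/m² = 0.191 I₀, giving I₀ = 231/0.191 = 1209 W/m².

I₀ ≈ 1210 W/m²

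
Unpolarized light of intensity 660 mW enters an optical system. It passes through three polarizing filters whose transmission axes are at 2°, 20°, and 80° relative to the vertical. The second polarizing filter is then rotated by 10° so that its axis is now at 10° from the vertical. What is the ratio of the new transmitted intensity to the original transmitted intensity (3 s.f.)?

Before rotation:
Unpolarized light through the first polarizer → I₁ = ½ I₀, now polarized at 2°.
I₂ = I₁ cos²(20° − 2°) = 0.5 I₀ · cos²(18°) = 0.4523 I₀.
I₃ = I₂ cos²(80° − 20°) = 0.4523 I₀ · cos²(60°) = 0.1131 I₀.
After rotation:
Unpolarized light through the first polarizer → I₁ = ½ I₀, now polarized at 2°.
I₂ = I₁ cos²(10° − 2°) = 0.5 I₀ · cos²(8°) = 0.4903 I₀.
I₃ = I₂ cos²(80° − 10°) = 0.4903 I₀ · cos²(70°) = 0.05736 I₀.
Ratio = 0.05736 / 0.1131 = 0.5073.

I_new/I_old ≈ 0.507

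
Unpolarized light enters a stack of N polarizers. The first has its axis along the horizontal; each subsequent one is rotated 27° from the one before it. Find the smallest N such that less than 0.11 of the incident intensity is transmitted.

N = 8

First polarizer halves the unpolarized light: factor 1/2.
Each further stage multiplies by cos²(27°) = 0.7939.
After N polarizers: T = 0.5·0.7939^(N−1). Require T < 0.11 ⇒ N−1 > ln(0.11/0.5)/ln(0.7939) = 6.56, so N−1 ≥ 7 and N = 8.
Check: N=8 gives T = 0.09938 < 0.11; N=7 gives T = 0.1252.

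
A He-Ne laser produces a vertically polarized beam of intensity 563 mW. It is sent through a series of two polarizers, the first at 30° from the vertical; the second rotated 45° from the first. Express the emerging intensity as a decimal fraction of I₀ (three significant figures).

I/I₀ ≈ 0.375

I₁ = 563 mW · cos²(30°) = 422.3 mW.
I₂ = I₁ · cos²(45°) = 422.3 · 0.5 = 211.1 mW.
Transmitted fraction = 0.375.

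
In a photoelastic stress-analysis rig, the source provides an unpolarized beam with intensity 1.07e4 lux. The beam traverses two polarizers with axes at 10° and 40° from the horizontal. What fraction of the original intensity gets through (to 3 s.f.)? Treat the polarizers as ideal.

Unpolarized light through the first polarizer → I₁ = 1.07e4 lux/2 = 5350 lux, polarized at 10°.
I₂ = I₁ · cos²(30°) = 5350 · 0.75 = 4013 lux.
Transmitted fraction = 0.375.

I/I₀ ≈ 0.375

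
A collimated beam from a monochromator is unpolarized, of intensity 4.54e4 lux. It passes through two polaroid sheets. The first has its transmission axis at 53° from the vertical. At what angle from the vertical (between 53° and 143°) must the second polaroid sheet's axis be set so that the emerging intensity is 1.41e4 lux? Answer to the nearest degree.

θ ≈ 91°

Unpolarized light through the first polarizer → I₁ = ½ I₀, now polarized at 53°.
Target fraction: 1.41e4 / 4.54e4 lux = 0.3106 of I₀.
Need I₂/I₀ = 0.3106, so cos²(θ − 53°) = 0.3106 / 0.5 = 0.6211.
θ − 53° = arccos(√0.6211) = 38.0°, giving θ ≈ 53 + 38.0 = 91.0°.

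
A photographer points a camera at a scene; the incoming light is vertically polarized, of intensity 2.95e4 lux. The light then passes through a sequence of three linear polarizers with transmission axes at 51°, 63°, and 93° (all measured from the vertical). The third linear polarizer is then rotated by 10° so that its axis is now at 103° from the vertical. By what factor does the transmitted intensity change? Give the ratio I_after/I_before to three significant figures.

I_new/I_old ≈ 0.782

Before rotation:
By Malus's law, I₁ = I₀ cos²(51° − 0°) = I₀ cos²(51°) = 0.396 I₀.
I₂ = I₁ cos²(63° − 51°) = 0.396 I₀ · cos²(12°) = 0.3789 I₀.
I₃ = I₂ cos²(93° − 63°) = 0.3789 I₀ · cos²(30°) = 0.2842 I₀.
After rotation:
I₁ = I₀ cos²(51° − 0°) = I₀ cos²(51°) = 0.396 I₀.
I₂ = I₁ cos²(63° − 51°) = 0.396 I₀ · cos²(12°) = 0.3789 I₀.
I₃ = I₂ cos²(103° − 63°) = 0.3789 I₀ · cos²(40°) = 0.2224 I₀.
Ratio = 0.2224 / 0.2842 = 0.7824.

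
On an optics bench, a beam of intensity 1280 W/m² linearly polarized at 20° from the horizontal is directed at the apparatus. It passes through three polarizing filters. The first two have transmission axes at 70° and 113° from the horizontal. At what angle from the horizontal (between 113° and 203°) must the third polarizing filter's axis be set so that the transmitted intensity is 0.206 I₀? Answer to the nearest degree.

θ ≈ 128°

I₁ = I₀ cos²(70° − 20°) = I₀ cos²(50°) = 0.4132 I₀.
I₂ = I₁ cos²(113° − 70°) = 0.4132 I₀ · cos²(43°) = 0.221 I₀.
Need I₃/I₀ = 0.206, so cos²(θ − 113°) = 0.206 / 0.221 = 0.9321.
θ − 113° = arccos(√0.9321) = 15.1°, giving θ ≈ 113 + 15.1 = 128.1°.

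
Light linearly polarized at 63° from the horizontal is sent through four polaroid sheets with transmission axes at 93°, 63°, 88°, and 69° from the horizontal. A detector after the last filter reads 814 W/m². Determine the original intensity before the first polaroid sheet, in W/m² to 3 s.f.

I₀ ≈ 1970 W/m²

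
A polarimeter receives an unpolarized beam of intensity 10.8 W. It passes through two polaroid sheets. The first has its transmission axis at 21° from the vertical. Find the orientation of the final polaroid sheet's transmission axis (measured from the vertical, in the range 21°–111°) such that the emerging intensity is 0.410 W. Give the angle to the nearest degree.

Unpolarized light through the first polarizer → I₁ = ½ I₀, now polarized at 21°.
Target fraction: 0.410 / 10.8 W = 0.03796 of I₀.
Need I₂/I₀ = 0.03796, so cos²(θ − 21°) = 0.03796 / 0.5 = 0.07593.
θ − 21° = arccos(√0.07593) = 74.0°, giving θ ≈ 21 + 74.0 = 95.0°.

θ ≈ 95°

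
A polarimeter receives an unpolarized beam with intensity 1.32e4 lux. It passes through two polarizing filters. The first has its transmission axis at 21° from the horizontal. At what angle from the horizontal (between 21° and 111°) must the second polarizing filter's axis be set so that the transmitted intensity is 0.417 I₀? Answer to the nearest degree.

Unpolarized light through the first polarizer → I₁ = ½ I₀, now polarized at 21°.
Need I₂/I₀ = 0.417, so cos²(θ − 21°) = 0.417 / 0.5 = 0.834.
θ − 21° = arccos(√0.834) = 24.0°, giving θ ≈ 21 + 24.0 = 45.0°.

θ ≈ 45°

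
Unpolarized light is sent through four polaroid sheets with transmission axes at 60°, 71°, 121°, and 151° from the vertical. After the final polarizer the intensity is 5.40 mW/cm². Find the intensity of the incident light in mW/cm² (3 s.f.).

I₀ ≈ 36.2 mW/cm²

Unpolarized light through the first polarizer → I₁ = ½ I₀, now polarized at 60°.
I₂ = I₁ cos²(71° − 60°) = 0.5 I₀ · cos²(11°) = 0.4818 I₀.
I₃ = I₂ cos²(121° − 71°) = 0.4818 I₀ · cos²(50°) = 0.1991 I₀.
I₄ = I₃ cos²(151° − 121°) = 0.1991 I₀ · cos²(30°) = 0.1493 I₀.
So 5.40 mW/cm² = 0.1493 I₀, giving I₀ = 5.40/0.1493 = 36.17 mW/cm².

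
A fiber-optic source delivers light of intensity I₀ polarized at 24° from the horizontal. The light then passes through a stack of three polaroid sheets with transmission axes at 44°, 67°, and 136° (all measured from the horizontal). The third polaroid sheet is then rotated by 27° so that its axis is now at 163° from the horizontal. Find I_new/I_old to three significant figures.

I_new/I_old ≈ 0.0851

Before rotation:
I₁ = I₀ cos²(44° − 24°) = I₀ cos²(20°) = 0.883 I₀.
I₂ = I₁ cos²(67° − 44°) = 0.883 I₀ · cos²(23°) = 0.7482 I₀.
I₃ = I₂ cos²(136° − 67°) = 0.7482 I₀ · cos²(69°) = 0.09609 I₀.
After rotation:
I₁ = I₀ cos²(44° − 24°) = I₀ cos²(20°) = 0.883 I₀.
I₂ = I₁ cos²(67° − 44°) = 0.883 I₀ · cos²(23°) = 0.7482 I₀.
Angle between axes 2 and 3: 84°. I₃ = 0.7482 I₀ · cos²(84°) = 0.008175 I₀.
Ratio = 0.008175 / 0.09609 = 0.08508.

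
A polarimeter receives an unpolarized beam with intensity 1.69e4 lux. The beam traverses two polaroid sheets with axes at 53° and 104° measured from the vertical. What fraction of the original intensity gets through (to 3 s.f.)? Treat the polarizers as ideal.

I/I₀ ≈ 0.198

Unpolarized light through the first polarizer → I₁ = 1.69e4 lux/2 = 8450 lux, polarized at 53°.
I₂ = I₁ · cos²(51°) = 8450 · 0.396 = 3347 lux.
Transmitted fraction = 0.198.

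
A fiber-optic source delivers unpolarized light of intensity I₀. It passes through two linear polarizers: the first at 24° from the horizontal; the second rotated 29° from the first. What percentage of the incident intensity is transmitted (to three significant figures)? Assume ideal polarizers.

≈ 38.2%

Unpolarized light through the first polarizer → I₁ = ½ I₀, now polarized at 24°.
I₂ = I₁ cos²(29°) = 0.5 · 0.765 I₀ = 0.3825 I₀.
That is 38.25% of the incident intensity.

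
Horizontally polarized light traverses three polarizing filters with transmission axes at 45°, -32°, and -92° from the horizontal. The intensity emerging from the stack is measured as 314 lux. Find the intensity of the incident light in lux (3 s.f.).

I₁ = I₀ cos²(45° − 0°) = I₀ cos²(45°) = 0.5 I₀.
I₂ = I₁ cos²(-32° − 45°) = 0.5 I₀ · cos²(77°) = 0.0253 I₀.
I₃ = I₂ cos²(-92° + 32°) = 0.0253 I₀ · cos²(60°) = 0.006325 I₀.
So 314 lux = 0.006325 I₀, giving I₀ = 314/0.006325 = 4.964e+04 lux.

I₀ ≈ 4.96e4 lux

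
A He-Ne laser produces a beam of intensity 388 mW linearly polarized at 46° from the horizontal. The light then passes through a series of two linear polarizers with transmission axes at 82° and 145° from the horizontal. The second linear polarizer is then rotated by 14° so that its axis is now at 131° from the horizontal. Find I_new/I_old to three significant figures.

I_new/I_old ≈ 2.09

Before rotation:
I₁ = I₀ cos²(82° − 46°) = I₀ cos²(36°) = 0.6545 I₀.
I₂ = I₁ cos²(145° − 82°) = 0.6545 I₀ · cos²(63°) = 0.1349 I₀.
After rotation:
I₁ = I₀ cos²(82° − 46°) = I₀ cos²(36°) = 0.6545 I₀.
I₂ = I₁ cos²(131° − 82°) = 0.6545 I₀ · cos²(49°) = 0.2817 I₀.
Ratio = 0.2817 / 0.1349 = 2.088.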